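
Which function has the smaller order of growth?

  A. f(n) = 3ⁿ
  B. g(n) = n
B

f(n) = 3ⁿ is O(3ⁿ), while g(n) = n is O(n).
Since O(n) grows slower than O(3ⁿ), g(n) is dominated.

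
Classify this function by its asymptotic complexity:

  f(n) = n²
O(n²)

The dominant term in n² is n², which is Θ(n²).
Constants are absorbed, so the tightest bound is O(n²).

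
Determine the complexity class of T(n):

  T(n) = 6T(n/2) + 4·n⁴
Θ(n⁴)

Master Theorem: a = 6, b = 2, f(n) = 4·n⁴.
Compute the critical exponent d = log₂(6) = 2.585.
Compare f(n) = Θ(n⁴) against n^d:
  k = 4 > d = 2.585, so f(n) = Ω(n^(d+ε)) — Case 3.
  Regularity: a·(n/b)^4/n^4 = a/b^4 = 6/16 < 1 ✓.
  The top-level work dominates: T(n) = Θ(f(n)) = Θ(n⁴).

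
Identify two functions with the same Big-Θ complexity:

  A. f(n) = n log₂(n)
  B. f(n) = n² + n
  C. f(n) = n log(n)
A and C

Examining each function:
  A. n log₂(n) is O(n log n)
  B. n² + n is O(n²)
  C. n log(n) is O(n log n)

Functions A and C both have the same complexity class.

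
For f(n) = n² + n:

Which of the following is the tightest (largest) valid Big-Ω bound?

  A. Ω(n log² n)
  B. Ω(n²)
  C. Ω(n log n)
B

f(n) = n² + n is Ω(n²).
All listed options are valid Big-Ω bounds (lower bounds),
but Ω(n²) is the tightest (largest valid bound).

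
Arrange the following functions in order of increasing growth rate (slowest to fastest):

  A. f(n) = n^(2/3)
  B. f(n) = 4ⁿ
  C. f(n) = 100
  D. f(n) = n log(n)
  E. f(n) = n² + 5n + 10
C < A < D < E < B

Comparing growth rates:
C = 100 is O(1)
A = n^(2/3) is O(n^(2/3))
D = n log(n) is O(n log n)
E = n² + 5n + 10 is O(n²)
B = 4ⁿ is O(4ⁿ)

Therefore, the order from slowest to fastest is: C < A < D < E < B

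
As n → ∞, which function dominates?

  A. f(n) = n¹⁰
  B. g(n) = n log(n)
A

f(n) = n¹⁰ is O(n¹⁰), while g(n) = n log(n) is O(n log n).
Since O(n¹⁰) grows faster than O(n log n), f(n) dominates.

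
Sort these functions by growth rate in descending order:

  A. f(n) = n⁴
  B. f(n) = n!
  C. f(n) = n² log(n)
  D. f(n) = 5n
B > A > C > D

Comparing growth rates:
B = n! is O(n!)
A = n⁴ is O(n⁴)
C = n² log(n) is O(n² log n)
D = 5n is O(n)

Therefore, the order from fastest to slowest is: B > A > C > D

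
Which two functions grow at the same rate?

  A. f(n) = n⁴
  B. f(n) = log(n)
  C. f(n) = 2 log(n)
B and C

Examining each function:
  A. n⁴ is O(n⁴)
  B. log(n) is O(log n)
  C. 2 log(n) is O(log n)

Functions B and C both have the same complexity class.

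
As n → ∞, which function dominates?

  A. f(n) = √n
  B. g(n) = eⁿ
B

f(n) = √n is O(√n), while g(n) = eⁿ is O(eⁿ).
Since O(eⁿ) grows faster than O(√n), g(n) dominates.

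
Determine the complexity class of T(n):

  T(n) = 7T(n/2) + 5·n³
Θ(n³)

Master Theorem: a = 7, b = 2, f(n) = 5·n³.
Compute the critical exponent d = log₂(7) = 2.807.
Compare f(n) = Θ(n³) against n^d:
  k = 3 > d = 2.807, so f(n) = Ω(n^(d+ε)) — Case 3.
  Regularity: a·(n/b)^3/n^3 = a/b^3 = 7/8 < 1 ✓.
  The top-level work dominates: T(n) = Θ(f(n)) = Θ(n³).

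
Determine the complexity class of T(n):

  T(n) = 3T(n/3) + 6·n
Θ(n log n)

Master Theorem: a = 3, b = 3, f(n) = 6·n.
Compute the critical exponent d = log₃(3) = 1.
Compare f(n) = Θ(n) against n^d:
  k = 1 = d, so f(n) = Θ(n^d) — Case 2.
  Work is balanced across levels: T(n) = Θ(n^d log n) = Θ(n log n).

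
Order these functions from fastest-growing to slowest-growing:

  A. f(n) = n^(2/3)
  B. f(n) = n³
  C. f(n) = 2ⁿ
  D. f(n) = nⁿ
D > C > B > A

Comparing growth rates:
D = nⁿ is O(nⁿ)
C = 2ⁿ is O(2ⁿ)
B = n³ is O(n³)
A = n^(2/3) is O(n^(2/3))

Therefore, the order from fastest to slowest is: D > C > B > A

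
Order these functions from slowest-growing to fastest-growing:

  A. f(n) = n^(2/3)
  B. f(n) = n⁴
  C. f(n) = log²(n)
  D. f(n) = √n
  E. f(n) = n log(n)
C < D < A < E < B

Comparing growth rates:
C = log²(n) is O(log² n)
D = √n is O(√n)
A = n^(2/3) is O(n^(2/3))
E = n log(n) is O(n log n)
B = n⁴ is O(n⁴)

Therefore, the order from slowest to fastest is: C < D < A < E < B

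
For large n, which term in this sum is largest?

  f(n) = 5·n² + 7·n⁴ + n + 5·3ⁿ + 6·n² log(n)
5·3ⁿ

Looking at each term:
  - 5·n² is O(n²)
  - 7·n⁴ is O(n⁴)
  - n is O(n)
  - 5·3ⁿ is O(3ⁿ)
  - 6·n² log(n) is O(n² log n)

The term 5·3ⁿ (O(3ⁿ)) grows fastest and dominates all others.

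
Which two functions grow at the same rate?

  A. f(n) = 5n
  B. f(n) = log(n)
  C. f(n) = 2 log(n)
B and C

Examining each function:
  A. 5n is O(n)
  B. log(n) is O(log n)
  C. 2 log(n) is O(log n)

Functions B and C both have the same complexity class.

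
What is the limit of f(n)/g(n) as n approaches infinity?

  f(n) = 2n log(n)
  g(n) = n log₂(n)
log(4)

Since 2n log(n) and n log₂(n) have the same growth rate (O(n log n)),
the ratio converges to a constant: log(4).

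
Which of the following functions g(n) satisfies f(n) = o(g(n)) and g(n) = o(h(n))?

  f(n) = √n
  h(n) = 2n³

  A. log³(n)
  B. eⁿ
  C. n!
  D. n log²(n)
D

We need g(n) with √n = o(g(n)) and g(n) = o(2n³), i.e. O(√n) ≺ g ≺ O(n³).
Check each option:
  A. log³(n) — O(log³ n) does not grow strictly faster than f(n)
  B. eⁿ — O(eⁿ) does not grow strictly slower than h(n)
  C. n! — O(n!) does not grow strictly slower than h(n)
  D. n log²(n) — O(n log² n) is strictly between O(√n) and O(n³) ✓

Only option D (n log²(n)) lies strictly between.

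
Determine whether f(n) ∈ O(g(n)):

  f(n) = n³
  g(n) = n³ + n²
True

f(n) = n³ and g(n) = n³ + n² are both O(n³).
Big-O permits equal growth rates (f ≤ c·g for some c), so f(n) = O(g(n)) is true.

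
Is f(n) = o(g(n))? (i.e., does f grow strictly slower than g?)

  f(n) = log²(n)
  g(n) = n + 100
True

f(n) = log²(n) is O(log² n), and g(n) = n + 100 is O(n).
Since O(log² n) grows strictly slower than O(n), f(n) = o(g(n)) is true.
This means lim(n→∞) f(n)/g(n) = 0.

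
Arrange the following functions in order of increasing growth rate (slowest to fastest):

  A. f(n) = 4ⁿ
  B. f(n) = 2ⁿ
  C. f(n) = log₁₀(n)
C < B < A

Comparing growth rates:
C = log₁₀(n) is O(log n)
B = 2ⁿ is O(2ⁿ)
A = 4ⁿ is O(4ⁿ)

Therefore, the order from slowest to fastest is: C < B < A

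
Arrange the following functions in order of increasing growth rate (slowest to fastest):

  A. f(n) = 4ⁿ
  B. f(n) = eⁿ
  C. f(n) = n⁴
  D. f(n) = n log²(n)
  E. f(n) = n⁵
D < C < E < B < A

Comparing growth rates:
D = n log²(n) is O(n log² n)
C = n⁴ is O(n⁴)
E = n⁵ is O(n⁵)
B = eⁿ is O(eⁿ)
A = 4ⁿ is O(4ⁿ)

Therefore, the order from slowest to fastest is: D < C < E < B < A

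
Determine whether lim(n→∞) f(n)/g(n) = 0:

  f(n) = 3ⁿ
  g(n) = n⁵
False

f(n) = 3ⁿ is O(3ⁿ), and g(n) = n⁵ is O(n⁵).
Since O(3ⁿ) grows faster than or equal to O(n⁵), f(n) = o(g(n)) is false.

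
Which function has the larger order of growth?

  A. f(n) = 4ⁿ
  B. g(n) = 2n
A

f(n) = 4ⁿ is O(4ⁿ), while g(n) = 2n is O(n).
Since O(4ⁿ) grows faster than O(n), f(n) dominates.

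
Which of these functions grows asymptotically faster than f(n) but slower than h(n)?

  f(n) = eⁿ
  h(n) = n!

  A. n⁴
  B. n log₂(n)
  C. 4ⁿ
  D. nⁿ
C

We need g(n) with eⁿ = o(g(n)) and g(n) = o(n!), i.e. O(eⁿ) ≺ g ≺ O(n!).
Check each option:
  A. n⁴ — O(n⁴) does not grow strictly faster than f(n)
  B. n log₂(n) — O(n log n) does not grow strictly faster than f(n)
  C. 4ⁿ — O(4ⁿ) is strictly between O(eⁿ) and O(n!) ✓
  D. nⁿ — O(nⁿ) does not grow strictly slower than h(n)

Only option C (4ⁿ) lies strictly between.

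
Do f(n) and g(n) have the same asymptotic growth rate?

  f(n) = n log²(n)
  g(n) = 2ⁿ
False

f(n) = n log²(n) is O(n log² n), and g(n) = 2ⁿ is O(2ⁿ).
Since they have different growth rates, f(n) = Θ(g(n)) is false.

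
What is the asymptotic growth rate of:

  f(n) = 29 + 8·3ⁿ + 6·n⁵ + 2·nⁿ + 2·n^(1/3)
Θ(nⁿ)

Order the terms by growth rate: 29 ≺ 2·n^(1/3) ≺ 6·n⁵ ≺ 8·3ⁿ ≺ 2·nⁿ.
The fastest-growing term 2·nⁿ dominates as n → ∞; dropping its constant factor gives Θ(nⁿ).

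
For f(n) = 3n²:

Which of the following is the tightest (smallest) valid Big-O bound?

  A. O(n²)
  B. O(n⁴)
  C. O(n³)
A

f(n) = 3n² is O(n²).
All listed options are valid Big-O bounds (upper bounds),
but O(n²) is the tightest (smallest valid bound).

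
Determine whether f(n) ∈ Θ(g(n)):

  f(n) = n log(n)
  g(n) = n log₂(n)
True

f(n) = n log(n) and g(n) = n log₂(n) are both O(n log n).
Since they have the same asymptotic growth rate, f(n) = Θ(g(n)) is true.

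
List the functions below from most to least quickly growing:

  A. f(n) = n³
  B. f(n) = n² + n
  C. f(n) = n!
C > A > B

Comparing growth rates:
C = n! is O(n!)
A = n³ is O(n³)
B = n² + n is O(n²)

Therefore, the order from fastest to slowest is: C > A > B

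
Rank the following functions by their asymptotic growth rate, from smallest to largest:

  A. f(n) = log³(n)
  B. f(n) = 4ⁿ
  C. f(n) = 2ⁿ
A < C < B

Comparing growth rates:
A = log³(n) is O(log³ n)
C = 2ⁿ is O(2ⁿ)
B = 4ⁿ is O(4ⁿ)

Therefore, the order from slowest to fastest is: A < C < B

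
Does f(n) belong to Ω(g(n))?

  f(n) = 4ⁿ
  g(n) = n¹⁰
True

f(n) = 4ⁿ is O(4ⁿ), and g(n) = n¹⁰ is O(n¹⁰).
Since O(4ⁿ) grows at least as fast as O(n¹⁰), f(n) = Ω(g(n)) is true.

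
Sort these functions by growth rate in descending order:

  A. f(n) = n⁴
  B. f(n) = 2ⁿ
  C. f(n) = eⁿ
C > B > A

Comparing growth rates:
C = eⁿ is O(eⁿ)
B = 2ⁿ is O(2ⁿ)
A = n⁴ is O(n⁴)

Therefore, the order from fastest to slowest is: C > B > A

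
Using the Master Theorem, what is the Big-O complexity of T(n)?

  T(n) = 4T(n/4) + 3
Θ(n)

Master Theorem: a = 4, b = 4, f(n) = 3.
Compute the critical exponent d = log₄(4) = 1.
Compare f(n) = Θ(1) against n^d:
  k = 0 < d = 1, so f(n) = O(n^(d-ε)) — Case 1.
  The recursion cost dominates: T(n) = Θ(n^d) = Θ(n).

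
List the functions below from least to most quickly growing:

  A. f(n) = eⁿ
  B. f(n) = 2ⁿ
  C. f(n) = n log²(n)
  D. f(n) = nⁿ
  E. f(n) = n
E < C < B < A < D

Comparing growth rates:
E = n is O(n)
C = n log²(n) is O(n log² n)
B = 2ⁿ is O(2ⁿ)
A = eⁿ is O(eⁿ)
D = nⁿ is O(nⁿ)

Therefore, the order from slowest to fastest is: E < C < B < A < D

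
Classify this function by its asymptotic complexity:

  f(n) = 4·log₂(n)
O(log n)

The dominant term in 4·log₂(n) is 4·log₂(n), which is Θ(log n).
Constants are absorbed, so the tightest bound is O(log n).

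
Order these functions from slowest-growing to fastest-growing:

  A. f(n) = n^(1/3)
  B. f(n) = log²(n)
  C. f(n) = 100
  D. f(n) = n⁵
C < B < A < D

Comparing growth rates:
C = 100 is O(1)
B = log²(n) is O(log² n)
A = n^(1/3) is O(n^(1/3))
D = n⁵ is O(n⁵)

Therefore, the order from slowest to fastest is: C < B < A < D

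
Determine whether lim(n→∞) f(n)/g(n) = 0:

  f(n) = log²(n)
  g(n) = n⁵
True

f(n) = log²(n) is O(log² n), and g(n) = n⁵ is O(n⁵).
Since O(log² n) grows strictly slower than O(n⁵), f(n) = o(g(n)) is true.
This means lim(n→∞) f(n)/g(n) = 0.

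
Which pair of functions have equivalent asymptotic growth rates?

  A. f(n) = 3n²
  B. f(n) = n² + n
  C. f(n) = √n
A and B

Examining each function:
  A. 3n² is O(n²)
  B. n² + n is O(n²)
  C. √n is O(√n)

Functions A and B both have the same complexity class.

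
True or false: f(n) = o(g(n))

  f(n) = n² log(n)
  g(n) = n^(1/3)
False

f(n) = n² log(n) is O(n² log n), and g(n) = n^(1/3) is O(n^(1/3)).
Since O(n² log n) grows faster than or equal to O(n^(1/3)), f(n) = o(g(n)) is false.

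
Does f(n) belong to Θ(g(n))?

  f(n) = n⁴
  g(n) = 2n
False

f(n) = n⁴ is O(n⁴), and g(n) = 2n is O(n).
Since they have different growth rates, f(n) = Θ(g(n)) is false.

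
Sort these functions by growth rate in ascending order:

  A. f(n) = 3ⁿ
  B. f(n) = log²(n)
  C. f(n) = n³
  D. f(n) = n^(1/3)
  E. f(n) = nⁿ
B < D < C < A < E

Comparing growth rates:
B = log²(n) is O(log² n)
D = n^(1/3) is O(n^(1/3))
C = n³ is O(n³)
A = 3ⁿ is O(3ⁿ)
E = nⁿ is O(nⁿ)

Therefore, the order from slowest to fastest is: B < D < C < A < E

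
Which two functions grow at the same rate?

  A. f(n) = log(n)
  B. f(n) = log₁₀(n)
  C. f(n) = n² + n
A and B

Examining each function:
  A. log(n) is O(log n)
  B. log₁₀(n) is O(log n)
  C. n² + n is O(n²)

Functions A and B both have the same complexity class.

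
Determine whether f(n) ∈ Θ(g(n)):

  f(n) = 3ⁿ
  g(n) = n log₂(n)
False

f(n) = 3ⁿ is O(3ⁿ), and g(n) = n log₂(n) is O(n log n).
Since they have different growth rates, f(n) = Θ(g(n)) is false.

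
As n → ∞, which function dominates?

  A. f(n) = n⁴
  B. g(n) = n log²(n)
A

f(n) = n⁴ is O(n⁴), while g(n) = n log²(n) is O(n log² n).
Since O(n⁴) grows faster than O(n log² n), f(n) dominates.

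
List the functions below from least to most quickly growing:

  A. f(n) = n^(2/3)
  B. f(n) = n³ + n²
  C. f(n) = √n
C < A < B

Comparing growth rates:
C = √n is O(√n)
A = n^(2/3) is O(n^(2/3))
B = n³ + n² is O(n³)

Therefore, the order from slowest to fastest is: C < A < B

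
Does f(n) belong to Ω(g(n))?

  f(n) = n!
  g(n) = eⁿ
True

f(n) = n! is O(n!), and g(n) = eⁿ is O(eⁿ).
Since O(n!) grows at least as fast as O(eⁿ), f(n) = Ω(g(n)) is true.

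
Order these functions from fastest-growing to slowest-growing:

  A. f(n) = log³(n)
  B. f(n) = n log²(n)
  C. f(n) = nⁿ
C > B > A

Comparing growth rates:
C = nⁿ is O(nⁿ)
B = n log²(n) is O(n log² n)
A = log³(n) is O(log³ n)

Therefore, the order from fastest to slowest is: C > B > A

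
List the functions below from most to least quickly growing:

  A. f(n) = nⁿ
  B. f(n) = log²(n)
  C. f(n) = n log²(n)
A > C > B

Comparing growth rates:
A = nⁿ is O(nⁿ)
C = n log²(n) is O(n log² n)
B = log²(n) is O(log² n)

Therefore, the order from fastest to slowest is: A > C > B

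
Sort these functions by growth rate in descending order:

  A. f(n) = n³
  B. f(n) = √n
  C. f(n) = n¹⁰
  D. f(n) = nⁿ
D > C > A > B

Comparing growth rates:
D = nⁿ is O(nⁿ)
C = n¹⁰ is O(n¹⁰)
A = n³ is O(n³)
B = √n is O(√n)

Therefore, the order from fastest to slowest is: D > C > A > B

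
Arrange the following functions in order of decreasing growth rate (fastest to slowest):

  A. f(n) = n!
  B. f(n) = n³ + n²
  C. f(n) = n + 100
A > B > C

Comparing growth rates:
A = n! is O(n!)
B = n³ + n² is O(n³)
C = n + 100 is O(n)

Therefore, the order from fastest to slowest is: A > B > C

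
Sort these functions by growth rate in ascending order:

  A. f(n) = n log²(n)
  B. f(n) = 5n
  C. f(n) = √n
C < B < A

Comparing growth rates:
C = √n is O(√n)
B = 5n is O(n)
A = n log²(n) is O(n log² n)

Therefore, the order from slowest to fastest is: C < B < A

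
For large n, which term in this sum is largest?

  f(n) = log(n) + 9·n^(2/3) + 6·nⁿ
6·nⁿ

Looking at each term:
  - log(n) is O(log n)
  - 9·n^(2/3) is O(n^(2/3))
  - 6·nⁿ is O(nⁿ)

The term 6·nⁿ (O(nⁿ)) grows fastest and dominates all others.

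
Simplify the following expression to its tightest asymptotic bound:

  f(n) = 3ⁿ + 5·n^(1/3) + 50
Θ(3ⁿ)

Order the terms by growth rate: 50 ≺ 5·n^(1/3) ≺ 3ⁿ.
The fastest-growing term 3ⁿ dominates as n → ∞; dropping its constant factor gives Θ(3ⁿ).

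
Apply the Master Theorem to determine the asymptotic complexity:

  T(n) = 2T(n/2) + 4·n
Θ(n log n)

Master Theorem: a = 2, b = 2, f(n) = 4·n.
Compute the critical exponent d = log₂(2) = 1.
Compare f(n) = Θ(n) against n^d:
  k = 1 = d, so f(n) = Θ(n^d) — Case 2.
  Work is balanced across levels: T(n) = Θ(n^d log n) = Θ(n log n).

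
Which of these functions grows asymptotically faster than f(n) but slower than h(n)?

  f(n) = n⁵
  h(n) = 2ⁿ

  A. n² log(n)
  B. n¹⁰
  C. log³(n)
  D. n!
B

We need g(n) with n⁵ = o(g(n)) and g(n) = o(2ⁿ), i.e. O(n⁵) ≺ g ≺ O(2ⁿ).
Check each option:
  A. n² log(n) — O(n² log n) does not grow strictly faster than f(n)
  B. n¹⁰ — O(n¹⁰) is strictly between O(n⁵) and O(2ⁿ) ✓
  C. log³(n) — O(log³ n) does not grow strictly faster than f(n)
  D. n! — O(n!) does not grow strictly slower than h(n)

Only option B (n¹⁰) lies strictly between.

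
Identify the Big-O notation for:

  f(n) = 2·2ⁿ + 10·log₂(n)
O(2ⁿ)

The dominant term in 2·2ⁿ + 10·log₂(n) is 2·2ⁿ, which is Θ(2ⁿ).
Lower-order terms (10·log₂(n)) are asymptotically negligible.
Constants are absorbed, so the tightest bound is O(2ⁿ).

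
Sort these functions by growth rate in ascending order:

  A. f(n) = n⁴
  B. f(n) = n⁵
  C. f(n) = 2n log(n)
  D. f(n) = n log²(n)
C < D < A < B

Comparing growth rates:
C = 2n log(n) is O(n log n)
D = n log²(n) is O(n log² n)
A = n⁴ is O(n⁴)
B = n⁵ is O(n⁵)

Therefore, the order from slowest to fastest is: C < D < A < B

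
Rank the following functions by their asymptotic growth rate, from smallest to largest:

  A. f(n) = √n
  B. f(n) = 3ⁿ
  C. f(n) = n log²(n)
A < C < B

Comparing growth rates:
A = √n is O(√n)
C = n log²(n) is O(n log² n)
B = 3ⁿ is O(3ⁿ)

Therefore, the order from slowest to fastest is: A < C < B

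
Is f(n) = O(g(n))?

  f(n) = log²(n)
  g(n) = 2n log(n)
True

f(n) = log²(n) is O(log² n), and g(n) = 2n log(n) is O(n log n).
Since O(log² n) ⊆ O(n log n) (f grows no faster than g), f(n) = O(g(n)) is true.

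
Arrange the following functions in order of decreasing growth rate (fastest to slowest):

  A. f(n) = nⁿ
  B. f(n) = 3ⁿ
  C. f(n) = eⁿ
A > B > C

Comparing growth rates:
A = nⁿ is O(nⁿ)
B = 3ⁿ is O(3ⁿ)
C = eⁿ is O(eⁿ)

Therefore, the order from fastest to slowest is: A > B > C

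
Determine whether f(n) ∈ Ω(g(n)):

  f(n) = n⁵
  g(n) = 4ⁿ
False

f(n) = n⁵ is O(n⁵), and g(n) = 4ⁿ is O(4ⁿ).
Since O(n⁵) grows slower than O(4ⁿ), f(n) = Ω(g(n)) is false.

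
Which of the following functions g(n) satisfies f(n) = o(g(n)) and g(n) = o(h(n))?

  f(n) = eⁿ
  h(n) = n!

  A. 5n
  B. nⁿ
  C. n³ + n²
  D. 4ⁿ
D

We need g(n) with eⁿ = o(g(n)) and g(n) = o(n!), i.e. O(eⁿ) ≺ g ≺ O(n!).
Check each option:
  A. 5n — O(n) does not grow strictly faster than f(n)
  B. nⁿ — O(nⁿ) does not grow strictly slower than h(n)
  C. n³ + n² — O(n³) does not grow strictly faster than f(n)
  D. 4ⁿ — O(4ⁿ) is strictly between O(eⁿ) and O(n!) ✓

Only option D (4ⁿ) lies strictly between.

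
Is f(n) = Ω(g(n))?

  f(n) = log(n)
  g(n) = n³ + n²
False

f(n) = log(n) is O(log n), and g(n) = n³ + n² is O(n³).
Since O(log n) grows slower than O(n³), f(n) = Ω(g(n)) is false.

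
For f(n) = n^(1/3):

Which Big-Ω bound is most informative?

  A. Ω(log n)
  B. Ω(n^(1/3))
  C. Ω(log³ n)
B

f(n) = n^(1/3) is Ω(n^(1/3)).
All listed options are valid Big-Ω bounds (lower bounds),
but Ω(n^(1/3)) is the tightest (largest valid bound).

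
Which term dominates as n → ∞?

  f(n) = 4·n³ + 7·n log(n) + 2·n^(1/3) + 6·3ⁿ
6·3ⁿ

Looking at each term:
  - 4·n³ is O(n³)
  - 7·n log(n) is O(n log n)
  - 2·n^(1/3) is O(n^(1/3))
  - 6·3ⁿ is O(3ⁿ)

The term 6·3ⁿ (O(3ⁿ)) grows fastest and dominates all others.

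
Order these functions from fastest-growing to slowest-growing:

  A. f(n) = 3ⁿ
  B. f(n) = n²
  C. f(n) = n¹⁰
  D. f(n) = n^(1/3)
A > C > B > D

Comparing growth rates:
A = 3ⁿ is O(3ⁿ)
C = n¹⁰ is O(n¹⁰)
B = n² is O(n²)
D = n^(1/3) is O(n^(1/3))

Therefore, the order from fastest to slowest is: A > C > B > D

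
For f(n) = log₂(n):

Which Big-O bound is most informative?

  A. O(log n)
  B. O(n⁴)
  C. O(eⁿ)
A

f(n) = log₂(n) is O(log n).
All listed options are valid Big-O bounds (upper bounds),
but O(log n) is the tightest (smallest valid bound).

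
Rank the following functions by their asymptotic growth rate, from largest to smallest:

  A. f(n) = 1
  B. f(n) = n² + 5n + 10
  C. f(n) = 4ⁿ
C > B > A

Comparing growth rates:
C = 4ⁿ is O(4ⁿ)
B = n² + 5n + 10 is O(n²)
A = 1 is O(1)

Therefore, the order from fastest to slowest is: C > B > A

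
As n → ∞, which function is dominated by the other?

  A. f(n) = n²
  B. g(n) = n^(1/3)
B

f(n) = n² is O(n²), while g(n) = n^(1/3) is O(n^(1/3)).
Since O(n^(1/3)) grows slower than O(n²), g(n) is dominated.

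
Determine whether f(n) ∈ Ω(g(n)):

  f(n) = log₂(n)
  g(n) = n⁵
False

f(n) = log₂(n) is O(log n), and g(n) = n⁵ is O(n⁵).
Since O(log n) grows slower than O(n⁵), f(n) = Ω(g(n)) is false.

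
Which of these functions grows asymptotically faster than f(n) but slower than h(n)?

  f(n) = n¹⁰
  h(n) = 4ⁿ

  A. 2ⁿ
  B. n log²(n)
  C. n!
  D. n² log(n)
A

We need g(n) with n¹⁰ = o(g(n)) and g(n) = o(4ⁿ), i.e. O(n¹⁰) ≺ g ≺ O(4ⁿ).
Check each option:
  A. 2ⁿ — O(2ⁿ) is strictly between O(n¹⁰) and O(4ⁿ) ✓
  B. n log²(n) — O(n log² n) does not grow strictly faster than f(n)
  C. n! — O(n!) does not grow strictly slower than h(n)
  D. n² log(n) — O(n² log n) does not grow strictly faster than f(n)

Only option A (2ⁿ) lies strictly between.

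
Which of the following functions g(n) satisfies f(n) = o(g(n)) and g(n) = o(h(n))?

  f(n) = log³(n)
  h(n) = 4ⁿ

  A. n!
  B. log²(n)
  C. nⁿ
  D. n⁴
D

We need g(n) with log³(n) = o(g(n)) and g(n) = o(4ⁿ), i.e. O(log³ n) ≺ g ≺ O(4ⁿ).
Check each option:
  A. n! — O(n!) does not grow strictly slower than h(n)
  B. log²(n) — O(log² n) does not grow strictly faster than f(n)
  C. nⁿ — O(nⁿ) does not grow strictly slower than h(n)
  D. n⁴ — O(n⁴) is strictly between O(log³ n) and O(4ⁿ) ✓

Only option D (n⁴) lies strictly between.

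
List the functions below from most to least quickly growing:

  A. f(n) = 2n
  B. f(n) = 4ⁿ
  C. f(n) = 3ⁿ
B > C > A

Comparing growth rates:
B = 4ⁿ is O(4ⁿ)
C = 3ⁿ is O(3ⁿ)
A = 2n is O(n)

Therefore, the order from fastest to slowest is: B > C > A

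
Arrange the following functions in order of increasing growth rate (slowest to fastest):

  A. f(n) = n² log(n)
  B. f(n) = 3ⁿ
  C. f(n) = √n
C < A < B

Comparing growth rates:
C = √n is O(√n)
A = n² log(n) is O(n² log n)
B = 3ⁿ is O(3ⁿ)

Therefore, the order from slowest to fastest is: C < A < B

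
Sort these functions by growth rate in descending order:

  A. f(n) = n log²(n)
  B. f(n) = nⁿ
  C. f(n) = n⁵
B > C > A

Comparing growth rates:
B = nⁿ is O(nⁿ)
C = n⁵ is O(n⁵)
A = n log²(n) is O(n log² n)

Therefore, the order from fastest to slowest is: B > C > A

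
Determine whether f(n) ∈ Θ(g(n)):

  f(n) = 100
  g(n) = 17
True

f(n) = 100 and g(n) = 17 are both O(1).
Since they have the same asymptotic growth rate, f(n) = Θ(g(n)) is true.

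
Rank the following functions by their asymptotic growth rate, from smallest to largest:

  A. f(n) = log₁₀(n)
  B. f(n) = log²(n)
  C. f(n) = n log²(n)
A < B < C

Comparing growth rates:
A = log₁₀(n) is O(log n)
B = log²(n) is O(log² n)
C = n log²(n) is O(n log² n)

Therefore, the order from slowest to fastest is: A < B < C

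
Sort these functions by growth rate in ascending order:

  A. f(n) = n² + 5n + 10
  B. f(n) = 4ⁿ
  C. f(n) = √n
C < A < B

Comparing growth rates:
C = √n is O(√n)
A = n² + 5n + 10 is O(n²)
B = 4ⁿ is O(4ⁿ)

Therefore, the order from slowest to fastest is: C < A < B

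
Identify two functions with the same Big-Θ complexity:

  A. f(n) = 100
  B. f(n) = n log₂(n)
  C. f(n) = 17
A and C

Examining each function:
  A. 100 is O(1)
  B. n log₂(n) is O(n log n)
  C. 17 is O(1)

Functions A and C both have the same complexity class.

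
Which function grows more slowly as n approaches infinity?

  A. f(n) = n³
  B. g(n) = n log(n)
B

f(n) = n³ is O(n³), while g(n) = n log(n) is O(n log n).
Since O(n log n) grows slower than O(n³), g(n) is dominated.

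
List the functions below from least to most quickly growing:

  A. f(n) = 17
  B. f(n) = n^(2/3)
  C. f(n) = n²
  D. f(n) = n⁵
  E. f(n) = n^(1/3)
A < E < B < C < D

Comparing growth rates:
A = 17 is O(1)
E = n^(1/3) is O(n^(1/3))
B = n^(2/3) is O(n^(2/3))
C = n² is O(n²)
D = n⁵ is O(n⁵)

Therefore, the order from slowest to fastest is: A < E < B < C < D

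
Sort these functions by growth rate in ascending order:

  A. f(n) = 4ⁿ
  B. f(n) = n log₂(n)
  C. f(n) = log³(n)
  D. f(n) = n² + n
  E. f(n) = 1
E < C < B < D < A

Comparing growth rates:
E = 1 is O(1)
C = log³(n) is O(log³ n)
B = n log₂(n) is O(n log n)
D = n² + n is O(n²)
A = 4ⁿ is O(4ⁿ)

Therefore, the order from slowest to fastest is: E < C < B < D < A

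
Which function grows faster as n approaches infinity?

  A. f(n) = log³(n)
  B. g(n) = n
B

f(n) = log³(n) is O(log³ n), while g(n) = n is O(n).
Since O(n) grows faster than O(log³ n), g(n) dominates.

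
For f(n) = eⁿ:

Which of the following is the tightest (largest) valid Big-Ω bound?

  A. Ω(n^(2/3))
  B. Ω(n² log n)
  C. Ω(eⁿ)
C

f(n) = eⁿ is Ω(eⁿ).
All listed options are valid Big-Ω bounds (lower bounds),
but Ω(eⁿ) is the tightest (largest valid bound).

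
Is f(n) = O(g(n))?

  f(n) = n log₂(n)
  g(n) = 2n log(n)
True

f(n) = n log₂(n) and g(n) = 2n log(n) are both O(n log n).
Big-O permits equal growth rates (f ≤ c·g for some c), so f(n) = O(g(n)) is true.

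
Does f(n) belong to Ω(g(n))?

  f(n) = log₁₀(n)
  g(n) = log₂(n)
True

f(n) = log₁₀(n) and g(n) = log₂(n) are both O(log n).
Big-Ω permits equal growth rates (f ≥ c·g for some c > 0), so f(n) = Ω(g(n)) is true.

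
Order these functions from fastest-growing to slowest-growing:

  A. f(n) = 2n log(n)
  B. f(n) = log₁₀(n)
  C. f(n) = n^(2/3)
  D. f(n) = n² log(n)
D > A > C > B

Comparing growth rates:
D = n² log(n) is O(n² log n)
A = 2n log(n) is O(n log n)
C = n^(2/3) is O(n^(2/3))
B = log₁₀(n) is O(log n)

Therefore, the order from fastest to slowest is: D > A > C > B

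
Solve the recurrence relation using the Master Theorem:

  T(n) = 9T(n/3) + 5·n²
Θ(n² log n)

Master Theorem: a = 9, b = 3, f(n) = 5·n².
Compute the critical exponent d = log₃(9) = 2.
Compare f(n) = Θ(n²) against n^d:
  k = 2 = d, so f(n) = Θ(n^d) — Case 2.
  Work is balanced across levels: T(n) = Θ(n^d log n) = Θ(n² log n).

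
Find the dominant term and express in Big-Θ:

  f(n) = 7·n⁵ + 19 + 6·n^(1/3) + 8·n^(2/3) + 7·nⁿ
Θ(nⁿ)

Order the terms by growth rate: 19 ≺ 6·n^(1/3) ≺ 8·n^(2/3) ≺ 7·n⁵ ≺ 7·nⁿ.
The fastest-growing term 7·nⁿ dominates as n → ∞; dropping its constant factor gives Θ(nⁿ).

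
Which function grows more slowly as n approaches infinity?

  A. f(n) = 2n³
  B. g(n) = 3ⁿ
A

f(n) = 2n³ is O(n³), while g(n) = 3ⁿ is O(3ⁿ).
Since O(n³) grows slower than O(3ⁿ), f(n) is dominated.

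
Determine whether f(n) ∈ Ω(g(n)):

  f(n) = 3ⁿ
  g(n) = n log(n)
True

f(n) = 3ⁿ is O(3ⁿ), and g(n) = n log(n) is O(n log n).
Since O(3ⁿ) grows at least as fast as O(n log n), f(n) = Ω(g(n)) is true.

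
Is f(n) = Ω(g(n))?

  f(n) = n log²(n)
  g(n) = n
True

f(n) = n log²(n) is O(n log² n), and g(n) = n is O(n).
Since O(n log² n) grows at least as fast as O(n), f(n) = Ω(g(n)) is true.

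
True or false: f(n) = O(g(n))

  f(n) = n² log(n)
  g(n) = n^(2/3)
False

f(n) = n² log(n) is O(n² log n), and g(n) = n^(2/3) is O(n^(2/3)).
Since O(n² log n) grows faster than O(n^(2/3)), f(n) = O(g(n)) is false.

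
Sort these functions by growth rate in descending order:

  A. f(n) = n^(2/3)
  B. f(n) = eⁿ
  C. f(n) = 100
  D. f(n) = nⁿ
D > B > A > C

Comparing growth rates:
D = nⁿ is O(nⁿ)
B = eⁿ is O(eⁿ)
A = n^(2/3) is O(n^(2/3))
C = 100 is O(1)

Therefore, the order from fastest to slowest is: D > B > A > C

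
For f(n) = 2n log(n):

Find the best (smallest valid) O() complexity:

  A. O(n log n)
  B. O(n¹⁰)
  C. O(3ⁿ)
A

f(n) = 2n log(n) is O(n log n).
All listed options are valid Big-O bounds (upper bounds),
but O(n log n) is the tightest (smallest valid bound).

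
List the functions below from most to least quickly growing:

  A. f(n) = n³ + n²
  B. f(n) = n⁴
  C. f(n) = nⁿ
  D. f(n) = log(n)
C > B > A > D

Comparing growth rates:
C = nⁿ is O(nⁿ)
B = n⁴ is O(n⁴)
A = n³ + n² is O(n³)
D = log(n) is O(log n)

Therefore, the order from fastest to slowest is: C > B > A > D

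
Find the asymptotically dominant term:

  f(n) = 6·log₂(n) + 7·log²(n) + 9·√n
9·√n

Looking at each term:
  - 6·log₂(n) is O(log n)
  - 7·log²(n) is O(log² n)
  - 9·√n is O(√n)

The term 9·√n (O(√n)) grows fastest and dominates all others.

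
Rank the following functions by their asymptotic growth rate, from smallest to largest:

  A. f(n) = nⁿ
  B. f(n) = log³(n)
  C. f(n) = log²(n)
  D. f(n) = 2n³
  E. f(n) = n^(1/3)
C < B < E < D < A

Comparing growth rates:
C = log²(n) is O(log² n)
B = log³(n) is O(log³ n)
E = n^(1/3) is O(n^(1/3))
D = 2n³ is O(n³)
A = nⁿ is O(nⁿ)

Therefore, the order from slowest to fastest is: C < B < E < D < A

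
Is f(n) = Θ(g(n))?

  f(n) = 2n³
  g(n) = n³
True

f(n) = 2n³ and g(n) = n³ are both O(n³).
Since they have the same asymptotic growth rate, f(n) = Θ(g(n)) is true.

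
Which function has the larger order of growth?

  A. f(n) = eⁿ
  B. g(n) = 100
A

f(n) = eⁿ is O(eⁿ), while g(n) = 100 is O(1).
Since O(eⁿ) grows faster than O(1), f(n) dominates.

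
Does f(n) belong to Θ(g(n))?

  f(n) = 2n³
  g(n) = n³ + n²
True

f(n) = 2n³ and g(n) = n³ + n² are both O(n³).
Since they have the same asymptotic growth rate, f(n) = Θ(g(n)) is true.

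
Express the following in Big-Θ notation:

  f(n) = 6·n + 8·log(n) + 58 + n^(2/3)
Θ(n)

Order the terms by growth rate: 58 ≺ 8·log(n) ≺ n^(2/3) ≺ 6·n.
The fastest-growing term 6·n dominates as n → ∞; dropping its constant factor gives Θ(n).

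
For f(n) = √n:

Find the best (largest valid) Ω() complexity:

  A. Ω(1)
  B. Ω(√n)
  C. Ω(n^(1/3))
B

f(n) = √n is Ω(√n).
All listed options are valid Big-Ω bounds (lower bounds),
but Ω(√n) is the tightest (largest valid bound).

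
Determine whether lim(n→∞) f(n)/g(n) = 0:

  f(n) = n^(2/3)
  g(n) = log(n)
False

f(n) = n^(2/3) is O(n^(2/3)), and g(n) = log(n) is O(log n).
Since O(n^(2/3)) grows faster than or equal to O(log n), f(n) = o(g(n)) is false.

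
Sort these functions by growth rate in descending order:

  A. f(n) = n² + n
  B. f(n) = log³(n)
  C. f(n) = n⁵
C > A > B

Comparing growth rates:
C = n⁵ is O(n⁵)
A = n² + n is O(n²)
B = log³(n) is O(log³ n)

Therefore, the order from fastest to slowest is: C > A > B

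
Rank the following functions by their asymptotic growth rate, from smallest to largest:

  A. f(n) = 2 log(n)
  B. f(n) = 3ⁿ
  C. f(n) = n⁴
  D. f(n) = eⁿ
A < C < D < B

Comparing growth rates:
A = 2 log(n) is O(log n)
C = n⁴ is O(n⁴)
D = eⁿ is O(eⁿ)
B = 3ⁿ is O(3ⁿ)

Therefore, the order from slowest to fastest is: A < C < D < B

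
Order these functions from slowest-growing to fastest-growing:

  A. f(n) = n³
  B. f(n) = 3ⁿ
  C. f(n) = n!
A < B < C

Comparing growth rates:
A = n³ is O(n³)
B = 3ⁿ is O(3ⁿ)
C = n! is O(n!)

Therefore, the order from slowest to fastest is: A < B < C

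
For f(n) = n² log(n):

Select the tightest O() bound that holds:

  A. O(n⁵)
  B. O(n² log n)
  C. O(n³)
B

f(n) = n² log(n) is O(n² log n).
All listed options are valid Big-O bounds (upper bounds),
but O(n² log n) is the tightest (smallest valid bound).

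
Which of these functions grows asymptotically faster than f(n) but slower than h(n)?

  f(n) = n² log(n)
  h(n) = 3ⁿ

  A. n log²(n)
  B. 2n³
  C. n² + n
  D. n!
B

We need g(n) with n² log(n) = o(g(n)) and g(n) = o(3ⁿ), i.e. O(n² log n) ≺ g ≺ O(3ⁿ).
Check each option:
  A. n log²(n) — O(n log² n) does not grow strictly faster than f(n)
  B. 2n³ — O(n³) is strictly between O(n² log n) and O(3ⁿ) ✓
  C. n² + n — O(n²) does not grow strictly faster than f(n)
  D. n! — O(n!) does not grow strictly slower than h(n)

Only option B (2n³) lies strictly between.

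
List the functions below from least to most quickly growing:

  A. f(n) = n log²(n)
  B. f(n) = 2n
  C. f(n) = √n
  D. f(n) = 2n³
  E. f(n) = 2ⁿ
C < B < A < D < E

Comparing growth rates:
C = √n is O(√n)
B = 2n is O(n)
A = n log²(n) is O(n log² n)
D = 2n³ is O(n³)
E = 2ⁿ is O(2ⁿ)

Therefore, the order from slowest to fastest is: C < B < A < D < E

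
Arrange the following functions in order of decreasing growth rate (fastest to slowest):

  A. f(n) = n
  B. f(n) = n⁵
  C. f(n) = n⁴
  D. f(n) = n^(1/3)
B > C > A > D

Comparing growth rates:
B = n⁵ is O(n⁵)
C = n⁴ is O(n⁴)
A = n is O(n)
D = n^(1/3) is O(n^(1/3))

Therefore, the order from fastest to slowest is: B > C > A > D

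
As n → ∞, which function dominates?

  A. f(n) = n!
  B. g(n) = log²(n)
A

f(n) = n! is O(n!), while g(n) = log²(n) is O(log² n).
Since O(n!) grows faster than O(log² n), f(n) dominates.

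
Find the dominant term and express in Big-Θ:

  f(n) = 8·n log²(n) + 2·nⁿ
Θ(nⁿ)

Order the terms by growth rate: 8·n log²(n) ≺ 2·nⁿ.
The fastest-growing term 2·nⁿ dominates as n → ∞; dropping its constant factor gives Θ(nⁿ).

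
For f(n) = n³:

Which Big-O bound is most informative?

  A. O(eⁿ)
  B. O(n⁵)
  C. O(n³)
C

f(n) = n³ is O(n³).
All listed options are valid Big-O bounds (upper bounds),
but O(n³) is the tightest (smallest valid bound).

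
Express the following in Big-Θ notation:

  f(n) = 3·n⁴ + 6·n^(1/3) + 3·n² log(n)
Θ(n⁴)

Order the terms by growth rate: 6·n^(1/3) ≺ 3·n² log(n) ≺ 3·n⁴.
The fastest-growing term 3·n⁴ dominates as n → ∞; dropping its constant factor gives Θ(n⁴).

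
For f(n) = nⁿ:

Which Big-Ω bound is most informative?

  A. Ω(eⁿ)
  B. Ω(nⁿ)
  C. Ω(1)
B

f(n) = nⁿ is Ω(nⁿ).
All listed options are valid Big-Ω bounds (lower bounds),
but Ω(nⁿ) is the tightest (largest valid bound).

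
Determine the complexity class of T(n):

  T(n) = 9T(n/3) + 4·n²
Θ(n² log n)

Master Theorem: a = 9, b = 3, f(n) = 4·n².
Compute the critical exponent d = log₃(9) = 2.
Compare f(n) = Θ(n²) against n^d:
  k = 2 = d, so f(n) = Θ(n^d) — Case 2.
  Work is balanced across levels: T(n) = Θ(n^d log n) = Θ(n² log n).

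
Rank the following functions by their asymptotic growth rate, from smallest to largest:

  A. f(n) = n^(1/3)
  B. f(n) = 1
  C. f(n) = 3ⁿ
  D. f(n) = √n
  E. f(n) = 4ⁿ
B < A < D < C < E

Comparing growth rates:
B = 1 is O(1)
A = n^(1/3) is O(n^(1/3))
D = √n is O(√n)
C = 3ⁿ is O(3ⁿ)
E = 4ⁿ is O(4ⁿ)

Therefore, the order from slowest to fastest is: B < A < D < C < E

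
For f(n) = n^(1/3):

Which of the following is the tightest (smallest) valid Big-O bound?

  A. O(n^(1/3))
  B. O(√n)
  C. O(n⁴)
A

f(n) = n^(1/3) is O(n^(1/3)).
All listed options are valid Big-O bounds (upper bounds),
but O(n^(1/3)) is the tightest (smallest valid bound).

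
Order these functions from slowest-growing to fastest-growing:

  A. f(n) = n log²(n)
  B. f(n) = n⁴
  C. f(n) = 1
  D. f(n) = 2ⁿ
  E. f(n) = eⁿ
C < A < B < D < E

Comparing growth rates:
C = 1 is O(1)
A = n log²(n) is O(n log² n)
B = n⁴ is O(n⁴)
D = 2ⁿ is O(2ⁿ)
E = eⁿ is O(eⁿ)

Therefore, the order from slowest to fastest is: C < A < B < D < E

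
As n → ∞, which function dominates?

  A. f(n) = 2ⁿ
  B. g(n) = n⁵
A

f(n) = 2ⁿ is O(2ⁿ), while g(n) = n⁵ is O(n⁵).
Since O(2ⁿ) grows faster than O(n⁵), f(n) dominates.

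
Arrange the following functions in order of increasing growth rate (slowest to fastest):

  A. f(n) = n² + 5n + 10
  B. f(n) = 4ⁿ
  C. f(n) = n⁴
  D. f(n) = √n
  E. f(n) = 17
E < D < A < C < B

Comparing growth rates:
E = 17 is O(1)
D = √n is O(√n)
A = n² + 5n + 10 is O(n²)
C = n⁴ is O(n⁴)
B = 4ⁿ is O(4ⁿ)

Therefore, the order from slowest to fastest is: E < D < A < C < B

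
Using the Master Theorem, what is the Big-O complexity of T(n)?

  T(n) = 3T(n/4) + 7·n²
Θ(n²)

Master Theorem: a = 3, b = 4, f(n) = 7·n².
Compute the critical exponent d = log₄(3) = 0.792.
Compare f(n) = Θ(n²) against n^d:
  k = 2 > d = 0.792, so f(n) = Ω(n^(d+ε)) — Case 3.
  Regularity: a·(n/b)^2/n^2 = a/b^2 = 3/16 < 1 ✓.
  The top-level work dominates: T(n) = Θ(f(n)) = Θ(n²).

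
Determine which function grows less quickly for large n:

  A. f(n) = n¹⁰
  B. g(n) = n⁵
B

f(n) = n¹⁰ is O(n¹⁰), while g(n) = n⁵ is O(n⁵).
Since O(n⁵) grows slower than O(n¹⁰), g(n) is dominated.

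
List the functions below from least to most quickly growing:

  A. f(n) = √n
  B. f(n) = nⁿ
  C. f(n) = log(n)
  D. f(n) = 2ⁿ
C < A < D < B

Comparing growth rates:
C = log(n) is O(log n)
A = √n is O(√n)
D = 2ⁿ is O(2ⁿ)
B = nⁿ is O(nⁿ)

Therefore, the order from slowest to fastest is: C < A < D < B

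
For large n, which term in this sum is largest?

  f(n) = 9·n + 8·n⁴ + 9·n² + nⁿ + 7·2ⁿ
nⁿ

Looking at each term:
  - 9·n is O(n)
  - 8·n⁴ is O(n⁴)
  - 9·n² is O(n²)
  - nⁿ is O(nⁿ)
  - 7·2ⁿ is O(2ⁿ)

The term nⁿ (O(nⁿ)) grows fastest and dominates all others.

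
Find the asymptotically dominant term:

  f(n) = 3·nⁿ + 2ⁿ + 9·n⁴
3·nⁿ

Looking at each term:
  - 3·nⁿ is O(nⁿ)
  - 2ⁿ is O(2ⁿ)
  - 9·n⁴ is O(n⁴)

The term 3·nⁿ (O(nⁿ)) grows fastest and dominates all others.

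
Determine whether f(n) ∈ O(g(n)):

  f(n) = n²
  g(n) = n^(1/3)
False

f(n) = n² is O(n²), and g(n) = n^(1/3) is O(n^(1/3)).
Since O(n²) grows faster than O(n^(1/3)), f(n) = O(g(n)) is false.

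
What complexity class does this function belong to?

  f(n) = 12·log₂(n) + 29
O(log n)

The dominant term in 12·log₂(n) + 29 is 12·log₂(n), which is Θ(log n).
Lower-order terms (29) are asymptotically negligible.
Constants are absorbed, so the tightest bound is O(log n).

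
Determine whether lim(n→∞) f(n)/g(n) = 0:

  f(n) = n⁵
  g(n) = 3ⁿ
True

f(n) = n⁵ is O(n⁵), and g(n) = 3ⁿ is O(3ⁿ).
Since O(n⁵) grows strictly slower than O(3ⁿ), f(n) = o(g(n)) is true.
This means lim(n→∞) f(n)/g(n) = 0.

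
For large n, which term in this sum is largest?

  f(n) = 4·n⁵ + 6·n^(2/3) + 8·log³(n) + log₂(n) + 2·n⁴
4·n⁵

Looking at each term:
  - 4·n⁵ is O(n⁵)
  - 6·n^(2/3) is O(n^(2/3))
  - 8·log³(n) is O(log³ n)
  - log₂(n) is O(log n)
  - 2·n⁴ is O(n⁴)

The term 4·n⁵ (O(n⁵)) grows fastest and dominates all others.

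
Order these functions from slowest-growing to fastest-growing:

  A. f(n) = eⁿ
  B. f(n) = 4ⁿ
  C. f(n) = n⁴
C < A < B

Comparing growth rates:
C = n⁴ is O(n⁴)
A = eⁿ is O(eⁿ)
B = 4ⁿ is O(4ⁿ)

Therefore, the order from slowest to fastest is: C < A < B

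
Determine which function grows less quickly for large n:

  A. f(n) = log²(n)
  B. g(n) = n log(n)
A

f(n) = log²(n) is O(log² n), while g(n) = n log(n) is O(n log n).
Since O(log² n) grows slower than O(n log n), f(n) is dominated.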